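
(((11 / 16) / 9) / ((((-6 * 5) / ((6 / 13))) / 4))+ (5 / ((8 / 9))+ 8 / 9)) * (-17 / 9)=-517871 / 42120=-12.30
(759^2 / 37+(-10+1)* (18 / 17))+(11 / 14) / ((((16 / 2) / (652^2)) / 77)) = 2031927404 / 629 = 3230409.23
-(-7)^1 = 7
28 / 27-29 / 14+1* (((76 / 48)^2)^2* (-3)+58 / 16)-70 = -1391261 / 16128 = -86.26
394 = 394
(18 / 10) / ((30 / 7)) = 21 / 50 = 0.42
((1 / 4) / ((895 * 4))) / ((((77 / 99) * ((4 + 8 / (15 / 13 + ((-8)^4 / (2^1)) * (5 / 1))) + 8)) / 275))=65901825 / 32031170752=0.00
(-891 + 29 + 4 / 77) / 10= -86.19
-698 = -698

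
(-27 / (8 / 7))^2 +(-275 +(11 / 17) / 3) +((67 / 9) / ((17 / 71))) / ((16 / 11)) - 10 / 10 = 2974141 / 9792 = 303.73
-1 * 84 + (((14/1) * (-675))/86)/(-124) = -443163/5332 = -83.11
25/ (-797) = -25/ 797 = -0.03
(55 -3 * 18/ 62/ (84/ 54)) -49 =5.44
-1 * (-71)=71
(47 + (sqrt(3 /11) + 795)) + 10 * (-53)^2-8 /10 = sqrt(33) /11 + 144656 /5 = 28931.72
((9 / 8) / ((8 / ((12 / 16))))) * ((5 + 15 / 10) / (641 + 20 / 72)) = 3159 / 2955008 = 0.00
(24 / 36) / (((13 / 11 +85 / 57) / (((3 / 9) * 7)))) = 1463 / 2514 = 0.58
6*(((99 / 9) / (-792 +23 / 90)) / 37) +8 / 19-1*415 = -20767894253 / 50093671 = -414.58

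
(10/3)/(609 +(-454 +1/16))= 0.02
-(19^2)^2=-130321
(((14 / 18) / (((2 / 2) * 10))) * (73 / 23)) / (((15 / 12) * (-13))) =-1022 / 67275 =-0.02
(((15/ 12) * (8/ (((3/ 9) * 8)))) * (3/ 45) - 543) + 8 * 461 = 12581/ 4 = 3145.25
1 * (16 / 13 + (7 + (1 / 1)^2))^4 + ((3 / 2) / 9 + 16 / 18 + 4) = 3735079051 / 514098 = 7265.31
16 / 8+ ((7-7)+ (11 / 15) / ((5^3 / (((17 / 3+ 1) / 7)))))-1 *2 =44 / 7875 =0.01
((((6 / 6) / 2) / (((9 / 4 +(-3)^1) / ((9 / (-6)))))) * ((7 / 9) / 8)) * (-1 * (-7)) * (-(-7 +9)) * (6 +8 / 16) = -637 / 72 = -8.85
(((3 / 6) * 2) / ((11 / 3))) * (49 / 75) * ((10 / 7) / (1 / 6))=1.53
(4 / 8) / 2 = 1 / 4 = 0.25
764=764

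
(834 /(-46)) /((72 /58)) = -4031 /276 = -14.61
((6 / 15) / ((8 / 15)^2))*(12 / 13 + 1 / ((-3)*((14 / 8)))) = 375 / 364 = 1.03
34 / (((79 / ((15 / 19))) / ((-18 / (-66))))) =0.09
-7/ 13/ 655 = -7/ 8515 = -0.00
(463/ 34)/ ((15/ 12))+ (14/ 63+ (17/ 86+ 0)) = 11.31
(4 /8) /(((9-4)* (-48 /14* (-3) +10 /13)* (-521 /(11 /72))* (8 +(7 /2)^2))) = -0.00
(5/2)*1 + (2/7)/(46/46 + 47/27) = 1349/518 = 2.60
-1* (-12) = 12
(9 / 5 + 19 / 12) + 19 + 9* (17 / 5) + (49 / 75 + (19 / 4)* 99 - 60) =69583 / 150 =463.89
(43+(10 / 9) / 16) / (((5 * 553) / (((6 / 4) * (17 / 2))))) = 0.20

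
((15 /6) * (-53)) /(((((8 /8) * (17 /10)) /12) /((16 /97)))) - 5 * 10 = -336850 /1649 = -204.28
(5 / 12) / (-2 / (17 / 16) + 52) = 85 / 10224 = 0.01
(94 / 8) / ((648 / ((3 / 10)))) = 47 / 8640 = 0.01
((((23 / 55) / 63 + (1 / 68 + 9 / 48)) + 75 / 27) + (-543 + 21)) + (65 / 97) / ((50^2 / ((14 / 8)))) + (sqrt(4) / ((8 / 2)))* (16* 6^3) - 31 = 149572554847 / 126973000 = 1177.99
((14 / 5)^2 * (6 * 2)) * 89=209328 / 25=8373.12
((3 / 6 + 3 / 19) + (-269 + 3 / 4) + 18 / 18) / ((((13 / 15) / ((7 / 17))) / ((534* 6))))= -1704051405 / 4199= -405823.15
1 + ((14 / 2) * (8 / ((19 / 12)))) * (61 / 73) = 42379 / 1387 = 30.55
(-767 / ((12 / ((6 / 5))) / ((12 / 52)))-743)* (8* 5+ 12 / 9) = -471634 / 15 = -31442.27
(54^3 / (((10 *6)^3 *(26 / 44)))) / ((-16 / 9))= -72171 / 104000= -0.69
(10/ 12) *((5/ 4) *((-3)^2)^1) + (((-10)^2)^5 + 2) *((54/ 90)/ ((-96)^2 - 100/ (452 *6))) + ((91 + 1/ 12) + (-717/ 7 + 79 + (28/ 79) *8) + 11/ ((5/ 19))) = 54000585593102173/ 82929070056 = 651165.94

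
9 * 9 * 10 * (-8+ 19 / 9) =-4770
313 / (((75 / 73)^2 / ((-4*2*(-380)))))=901448.90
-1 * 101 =-101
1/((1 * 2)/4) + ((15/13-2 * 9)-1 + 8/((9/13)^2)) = 890/1053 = 0.85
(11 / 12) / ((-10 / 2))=-11 / 60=-0.18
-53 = -53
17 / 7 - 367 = -2552 / 7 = -364.57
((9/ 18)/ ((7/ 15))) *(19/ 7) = 285/ 98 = 2.91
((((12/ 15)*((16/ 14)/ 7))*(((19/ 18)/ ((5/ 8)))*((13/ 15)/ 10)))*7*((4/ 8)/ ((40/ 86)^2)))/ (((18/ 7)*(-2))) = -456703/ 7593750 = -0.06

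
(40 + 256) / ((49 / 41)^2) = 497576 / 2401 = 207.24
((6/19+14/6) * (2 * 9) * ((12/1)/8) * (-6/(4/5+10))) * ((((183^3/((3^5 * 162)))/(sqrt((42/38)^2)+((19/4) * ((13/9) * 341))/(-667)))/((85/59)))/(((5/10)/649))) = 3501458521322828/1509275997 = 2319959.06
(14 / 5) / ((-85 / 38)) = -1.25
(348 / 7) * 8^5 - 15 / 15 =11403257 / 7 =1629036.71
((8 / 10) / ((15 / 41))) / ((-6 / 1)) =-82 / 225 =-0.36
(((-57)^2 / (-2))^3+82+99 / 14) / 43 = -240075125755 / 2408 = -99698972.49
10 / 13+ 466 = 6068 / 13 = 466.77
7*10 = 70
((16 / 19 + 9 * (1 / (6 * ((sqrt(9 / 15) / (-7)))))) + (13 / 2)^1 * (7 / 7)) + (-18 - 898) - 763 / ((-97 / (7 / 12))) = -19994399 / 22116 - 7 * sqrt(15) / 2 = -917.62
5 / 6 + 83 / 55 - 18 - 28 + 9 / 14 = -49682 / 1155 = -43.01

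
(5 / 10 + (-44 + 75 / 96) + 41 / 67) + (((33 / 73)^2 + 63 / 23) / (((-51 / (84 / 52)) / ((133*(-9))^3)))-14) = 546249974952910745 / 3416187424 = 159900470.07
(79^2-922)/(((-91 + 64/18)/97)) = -4643487/787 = -5900.24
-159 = -159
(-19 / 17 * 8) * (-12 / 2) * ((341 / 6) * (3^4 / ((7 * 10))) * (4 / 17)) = 830.13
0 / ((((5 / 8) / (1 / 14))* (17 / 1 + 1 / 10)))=0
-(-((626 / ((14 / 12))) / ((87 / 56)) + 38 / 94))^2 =-222126517809 / 1857769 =-119566.27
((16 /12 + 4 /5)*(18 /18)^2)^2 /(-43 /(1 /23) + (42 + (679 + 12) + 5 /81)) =-9216 /518275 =-0.02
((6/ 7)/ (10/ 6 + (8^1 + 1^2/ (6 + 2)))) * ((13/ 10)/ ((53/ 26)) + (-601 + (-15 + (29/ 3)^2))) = -19916384/ 435925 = -45.69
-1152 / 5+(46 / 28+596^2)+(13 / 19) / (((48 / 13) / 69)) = 3777200309 / 10640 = 355000.03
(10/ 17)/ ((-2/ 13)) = -65/ 17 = -3.82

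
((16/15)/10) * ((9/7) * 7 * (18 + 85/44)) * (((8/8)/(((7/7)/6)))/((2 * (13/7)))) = 110502/3575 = 30.91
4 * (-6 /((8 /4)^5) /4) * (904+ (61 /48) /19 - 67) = -763405 /4864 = -156.95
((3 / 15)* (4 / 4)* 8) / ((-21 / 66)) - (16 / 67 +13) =-42837 / 2345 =-18.27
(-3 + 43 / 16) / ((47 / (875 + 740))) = -8075 / 752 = -10.74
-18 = -18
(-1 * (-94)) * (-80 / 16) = -470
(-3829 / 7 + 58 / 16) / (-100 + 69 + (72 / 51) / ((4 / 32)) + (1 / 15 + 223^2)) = -158355 / 14486728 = -0.01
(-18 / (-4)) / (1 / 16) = 72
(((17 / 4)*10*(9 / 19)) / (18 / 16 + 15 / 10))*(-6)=-6120 / 133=-46.02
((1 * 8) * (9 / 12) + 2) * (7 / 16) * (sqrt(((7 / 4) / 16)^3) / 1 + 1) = 49 * sqrt(7) / 1024 + 7 / 2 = 3.63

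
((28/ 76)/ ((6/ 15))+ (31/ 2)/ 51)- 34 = -31759/ 969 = -32.78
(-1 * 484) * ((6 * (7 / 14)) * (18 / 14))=-13068 / 7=-1866.86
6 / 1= 6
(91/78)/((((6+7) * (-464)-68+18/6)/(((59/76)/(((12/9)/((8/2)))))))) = -59/132392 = -0.00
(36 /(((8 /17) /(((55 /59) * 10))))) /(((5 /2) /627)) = 10552410 /59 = 178854.41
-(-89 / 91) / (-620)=-89 / 56420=-0.00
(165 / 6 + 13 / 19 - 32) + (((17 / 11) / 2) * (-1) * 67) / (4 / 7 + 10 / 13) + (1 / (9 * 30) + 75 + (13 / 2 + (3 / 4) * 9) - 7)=133629269 / 3442230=38.82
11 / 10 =1.10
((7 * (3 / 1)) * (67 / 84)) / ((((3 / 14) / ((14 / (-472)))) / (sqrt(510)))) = -3283 * sqrt(510) / 1416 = -52.36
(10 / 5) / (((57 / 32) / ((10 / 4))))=160 / 57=2.81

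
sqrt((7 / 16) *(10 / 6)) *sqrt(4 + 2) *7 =7 *sqrt(70) / 4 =14.64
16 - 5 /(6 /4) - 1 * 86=-220 /3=-73.33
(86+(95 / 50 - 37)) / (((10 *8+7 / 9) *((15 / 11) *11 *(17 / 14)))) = 10689 / 308975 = 0.03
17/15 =1.13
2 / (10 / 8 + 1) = 8 / 9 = 0.89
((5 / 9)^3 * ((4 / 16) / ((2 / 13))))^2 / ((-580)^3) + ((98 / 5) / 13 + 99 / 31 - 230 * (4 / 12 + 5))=-130720279272936715483 / 106975431951298560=-1221.97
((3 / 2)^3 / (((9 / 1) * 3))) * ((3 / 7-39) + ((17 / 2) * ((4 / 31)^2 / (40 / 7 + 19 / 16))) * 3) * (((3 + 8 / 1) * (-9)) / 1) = 9912396681 / 20799884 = 476.56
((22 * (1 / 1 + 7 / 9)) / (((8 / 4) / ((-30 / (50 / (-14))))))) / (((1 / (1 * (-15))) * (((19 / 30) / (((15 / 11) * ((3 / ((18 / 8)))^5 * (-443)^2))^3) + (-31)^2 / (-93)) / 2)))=21425262626826984354364784640000 / 44925807726707015351523529793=476.90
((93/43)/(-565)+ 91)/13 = 2210752/315835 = 7.00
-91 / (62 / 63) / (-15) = 1911 / 310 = 6.16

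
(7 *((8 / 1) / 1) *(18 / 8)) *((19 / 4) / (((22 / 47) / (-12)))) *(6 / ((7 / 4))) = -578664 / 11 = -52605.82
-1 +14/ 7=1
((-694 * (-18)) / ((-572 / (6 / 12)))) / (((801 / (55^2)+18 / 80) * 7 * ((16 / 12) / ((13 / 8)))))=-95425 / 24584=-3.88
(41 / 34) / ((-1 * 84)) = -41 / 2856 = -0.01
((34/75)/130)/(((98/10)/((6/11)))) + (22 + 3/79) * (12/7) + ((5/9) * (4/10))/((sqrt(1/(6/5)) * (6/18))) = 2 * sqrt(30)/15 + 522824986/13838825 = 38.51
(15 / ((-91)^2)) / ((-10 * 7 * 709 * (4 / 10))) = -15 / 164394412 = -0.00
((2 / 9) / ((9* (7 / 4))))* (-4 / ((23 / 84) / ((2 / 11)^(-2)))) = -6.24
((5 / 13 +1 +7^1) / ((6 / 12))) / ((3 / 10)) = 2180 / 39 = 55.90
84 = 84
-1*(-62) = 62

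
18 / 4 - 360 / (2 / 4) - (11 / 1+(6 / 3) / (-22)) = -15981 / 22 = -726.41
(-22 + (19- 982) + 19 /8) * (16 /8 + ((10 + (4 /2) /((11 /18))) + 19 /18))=-16044.58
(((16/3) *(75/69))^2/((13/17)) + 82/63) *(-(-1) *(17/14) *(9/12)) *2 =55544423/673946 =82.42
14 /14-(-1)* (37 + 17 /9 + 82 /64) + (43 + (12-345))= -71663 /288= -248.83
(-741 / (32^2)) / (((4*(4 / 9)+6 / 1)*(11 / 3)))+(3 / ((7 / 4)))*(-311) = -420392487 / 788480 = -533.17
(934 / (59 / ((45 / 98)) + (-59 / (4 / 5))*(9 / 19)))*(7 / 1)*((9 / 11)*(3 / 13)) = 603718920 / 45753851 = 13.19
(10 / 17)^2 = 100 / 289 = 0.35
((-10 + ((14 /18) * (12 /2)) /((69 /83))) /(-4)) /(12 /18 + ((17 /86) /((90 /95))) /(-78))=3045432 /1843979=1.65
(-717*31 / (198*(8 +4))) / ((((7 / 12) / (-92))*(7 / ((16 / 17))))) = 5453024 / 27489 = 198.37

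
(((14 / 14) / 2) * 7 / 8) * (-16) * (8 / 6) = -28 / 3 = -9.33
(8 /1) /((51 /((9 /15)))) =8 /85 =0.09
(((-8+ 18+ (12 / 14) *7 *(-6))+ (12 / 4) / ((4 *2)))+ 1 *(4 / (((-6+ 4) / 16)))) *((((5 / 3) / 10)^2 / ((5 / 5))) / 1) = -461 / 288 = -1.60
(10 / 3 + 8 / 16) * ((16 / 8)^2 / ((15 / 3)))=46 / 15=3.07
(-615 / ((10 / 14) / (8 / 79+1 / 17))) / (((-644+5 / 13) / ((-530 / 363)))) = -425147450 / 1359662601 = -0.31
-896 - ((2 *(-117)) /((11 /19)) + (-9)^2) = -6301 /11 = -572.82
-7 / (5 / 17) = -119 / 5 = -23.80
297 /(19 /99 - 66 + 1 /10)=-294030 /65051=-4.52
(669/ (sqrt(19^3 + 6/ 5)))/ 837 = 223 * sqrt(171505)/ 9569979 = 0.01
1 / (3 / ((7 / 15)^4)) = 2401 / 151875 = 0.02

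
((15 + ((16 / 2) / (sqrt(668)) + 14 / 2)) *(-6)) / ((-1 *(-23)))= -132 / 23 - 24 *sqrt(167) / 3841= -5.82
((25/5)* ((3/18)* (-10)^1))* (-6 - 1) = 175/3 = 58.33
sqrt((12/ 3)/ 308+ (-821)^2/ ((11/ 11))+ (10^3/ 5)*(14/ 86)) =sqrt(7389680493734)/ 3311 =821.02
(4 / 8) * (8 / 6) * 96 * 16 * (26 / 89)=26624 / 89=299.15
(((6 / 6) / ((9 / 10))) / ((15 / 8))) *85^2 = 115600 / 27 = 4281.48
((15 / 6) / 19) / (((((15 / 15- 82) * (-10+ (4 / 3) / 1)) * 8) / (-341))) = -1705 / 213408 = -0.01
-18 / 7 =-2.57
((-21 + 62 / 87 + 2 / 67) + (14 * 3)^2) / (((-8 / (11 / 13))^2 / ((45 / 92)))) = 802093875 / 84061952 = 9.54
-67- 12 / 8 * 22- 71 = -171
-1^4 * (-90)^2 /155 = -1620 /31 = -52.26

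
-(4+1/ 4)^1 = -17/ 4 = -4.25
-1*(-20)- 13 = 7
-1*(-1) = 1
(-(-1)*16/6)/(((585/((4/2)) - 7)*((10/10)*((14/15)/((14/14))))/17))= 0.17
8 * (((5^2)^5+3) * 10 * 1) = 781250240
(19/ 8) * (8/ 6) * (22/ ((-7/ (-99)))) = 6897/ 7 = 985.29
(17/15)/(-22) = -17/330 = -0.05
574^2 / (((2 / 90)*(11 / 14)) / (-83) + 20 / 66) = 189511300440 / 174179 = 1088026.11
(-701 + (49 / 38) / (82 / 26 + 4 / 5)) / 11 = -622071 / 9766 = -63.70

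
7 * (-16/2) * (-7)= 392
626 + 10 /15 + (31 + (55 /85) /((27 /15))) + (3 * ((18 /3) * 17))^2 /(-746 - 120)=36430420 /66249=549.90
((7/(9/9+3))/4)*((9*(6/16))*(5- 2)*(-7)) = -3969/128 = -31.01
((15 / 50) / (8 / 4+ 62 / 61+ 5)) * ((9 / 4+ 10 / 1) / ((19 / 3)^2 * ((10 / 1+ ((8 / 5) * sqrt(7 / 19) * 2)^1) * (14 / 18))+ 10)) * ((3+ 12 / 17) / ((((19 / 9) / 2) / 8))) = 1143965025 / 27592754332 - 320310207 * sqrt(133) / 473433574328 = 0.03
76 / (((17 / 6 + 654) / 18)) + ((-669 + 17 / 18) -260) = -65686661 / 70938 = -925.97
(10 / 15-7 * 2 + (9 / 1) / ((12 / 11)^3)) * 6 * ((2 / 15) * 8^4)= -314624 / 15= -20974.93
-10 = -10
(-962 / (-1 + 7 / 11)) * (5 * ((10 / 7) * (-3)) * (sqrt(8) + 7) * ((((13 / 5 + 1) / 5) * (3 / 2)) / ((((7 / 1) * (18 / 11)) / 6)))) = -1571427 / 7- 3142854 * sqrt(2) / 49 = -315197.06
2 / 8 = 1 / 4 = 0.25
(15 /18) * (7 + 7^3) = 875 /3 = 291.67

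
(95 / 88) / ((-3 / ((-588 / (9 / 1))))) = 4655 / 198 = 23.51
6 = 6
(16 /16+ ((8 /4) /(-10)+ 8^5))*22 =3604568 /5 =720913.60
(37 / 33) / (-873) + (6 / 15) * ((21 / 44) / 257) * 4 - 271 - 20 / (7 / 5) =-73927634134 / 259136955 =-285.28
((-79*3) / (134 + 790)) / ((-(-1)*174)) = -0.00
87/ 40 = 2.18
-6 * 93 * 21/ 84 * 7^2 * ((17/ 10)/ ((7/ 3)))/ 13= -99603/ 260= -383.09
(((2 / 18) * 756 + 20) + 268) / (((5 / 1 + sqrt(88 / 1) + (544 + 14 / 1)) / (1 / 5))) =69812 / 528135 - 248 * sqrt(22) / 528135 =0.13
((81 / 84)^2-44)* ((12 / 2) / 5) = -101301 / 1960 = -51.68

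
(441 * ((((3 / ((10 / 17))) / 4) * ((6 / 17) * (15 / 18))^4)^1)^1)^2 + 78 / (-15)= 96579538309 / 7724022080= 12.50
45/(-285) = -3/19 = -0.16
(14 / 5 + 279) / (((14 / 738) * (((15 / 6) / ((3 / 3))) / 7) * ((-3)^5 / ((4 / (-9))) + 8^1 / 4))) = 4159368 / 54875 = 75.80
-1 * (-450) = 450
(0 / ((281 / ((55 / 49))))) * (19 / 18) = 0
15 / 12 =1.25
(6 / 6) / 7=1 / 7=0.14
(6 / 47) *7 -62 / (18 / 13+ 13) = -30028 / 8789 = -3.42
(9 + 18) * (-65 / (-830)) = 351 / 166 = 2.11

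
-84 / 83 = -1.01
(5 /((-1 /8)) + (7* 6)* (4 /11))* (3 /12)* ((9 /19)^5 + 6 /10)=-525200856 /136185445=-3.86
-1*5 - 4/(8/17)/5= -67/10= -6.70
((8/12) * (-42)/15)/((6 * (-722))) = 7/16245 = 0.00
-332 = -332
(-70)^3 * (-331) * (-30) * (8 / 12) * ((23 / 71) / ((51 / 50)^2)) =-130562950000000 / 184671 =-707002994.51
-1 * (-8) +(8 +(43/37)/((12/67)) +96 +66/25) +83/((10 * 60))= 2692129/22200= 121.27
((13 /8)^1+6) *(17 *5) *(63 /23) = 326655 /184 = 1775.30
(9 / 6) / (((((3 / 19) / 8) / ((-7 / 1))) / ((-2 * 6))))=6384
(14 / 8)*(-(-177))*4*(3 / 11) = 3717 / 11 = 337.91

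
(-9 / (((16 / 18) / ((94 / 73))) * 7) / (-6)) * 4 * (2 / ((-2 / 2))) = -1269 / 511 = -2.48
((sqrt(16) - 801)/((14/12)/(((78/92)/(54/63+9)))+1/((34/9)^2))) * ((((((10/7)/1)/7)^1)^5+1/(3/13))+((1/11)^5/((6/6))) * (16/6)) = -7084085982387461491964/27963725359859321417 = -253.33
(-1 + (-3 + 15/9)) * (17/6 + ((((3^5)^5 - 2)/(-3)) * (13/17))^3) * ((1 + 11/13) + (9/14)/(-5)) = 40374578699741556211992580000000000.00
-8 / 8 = -1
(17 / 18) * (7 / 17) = 7 / 18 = 0.39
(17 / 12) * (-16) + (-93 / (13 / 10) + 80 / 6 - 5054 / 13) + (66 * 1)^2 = 151568 / 39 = 3886.36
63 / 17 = 3.71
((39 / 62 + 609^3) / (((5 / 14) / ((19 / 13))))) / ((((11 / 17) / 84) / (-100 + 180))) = 42554294975078208 / 4433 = 9599434914296.91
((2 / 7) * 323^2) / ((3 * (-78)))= -104329 / 819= -127.39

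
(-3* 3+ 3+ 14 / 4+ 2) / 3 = -1 / 6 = -0.17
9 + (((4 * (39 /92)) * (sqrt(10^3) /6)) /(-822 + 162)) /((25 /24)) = 9 - 26 * sqrt(10) /6325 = 8.99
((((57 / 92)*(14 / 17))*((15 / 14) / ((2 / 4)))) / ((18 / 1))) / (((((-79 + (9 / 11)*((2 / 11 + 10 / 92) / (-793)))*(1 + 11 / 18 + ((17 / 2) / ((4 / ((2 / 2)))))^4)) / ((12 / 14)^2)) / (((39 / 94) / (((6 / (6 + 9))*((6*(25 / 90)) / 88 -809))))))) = 3113835486068736 / 94592017448551169836681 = 0.00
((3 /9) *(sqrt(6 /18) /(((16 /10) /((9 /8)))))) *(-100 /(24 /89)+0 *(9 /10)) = -11125 *sqrt(3) /384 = -50.18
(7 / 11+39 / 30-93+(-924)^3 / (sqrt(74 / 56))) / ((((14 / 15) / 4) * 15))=-450793728 * sqrt(259) / 37-1431 / 55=-196076741.32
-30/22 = -15/11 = -1.36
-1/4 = -0.25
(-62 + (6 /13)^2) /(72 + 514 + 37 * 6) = -5221 /68276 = -0.08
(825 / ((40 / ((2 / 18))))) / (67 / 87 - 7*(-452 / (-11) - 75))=17545 / 1823152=0.01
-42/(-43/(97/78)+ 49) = -4074/1399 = -2.91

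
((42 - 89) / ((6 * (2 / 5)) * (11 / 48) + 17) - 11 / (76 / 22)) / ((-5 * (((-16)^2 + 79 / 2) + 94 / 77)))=6020707 / 1523699775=0.00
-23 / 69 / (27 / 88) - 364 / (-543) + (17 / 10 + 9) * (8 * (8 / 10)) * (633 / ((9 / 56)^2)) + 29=615133665461 / 366525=1678285.70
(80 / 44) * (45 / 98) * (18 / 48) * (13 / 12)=2925 / 8624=0.34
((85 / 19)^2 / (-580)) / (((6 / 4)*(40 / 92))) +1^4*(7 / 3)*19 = 1854287 / 41876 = 44.28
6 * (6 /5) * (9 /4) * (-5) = -81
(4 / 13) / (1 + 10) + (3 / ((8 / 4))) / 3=151 / 286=0.53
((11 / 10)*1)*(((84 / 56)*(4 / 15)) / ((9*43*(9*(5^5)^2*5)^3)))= 11 / 821085995994508266448974609375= 0.00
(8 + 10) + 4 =22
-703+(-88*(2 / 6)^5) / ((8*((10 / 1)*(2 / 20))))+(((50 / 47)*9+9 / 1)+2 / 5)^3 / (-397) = -901748266027697 / 1251988579125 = -720.25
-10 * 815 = -8150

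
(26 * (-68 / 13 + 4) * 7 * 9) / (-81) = 224 / 9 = 24.89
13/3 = 4.33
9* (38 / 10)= 171 / 5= 34.20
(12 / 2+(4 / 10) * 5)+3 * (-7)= -13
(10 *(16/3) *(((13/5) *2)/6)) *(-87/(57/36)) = -48256/19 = -2539.79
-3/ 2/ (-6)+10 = 41/ 4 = 10.25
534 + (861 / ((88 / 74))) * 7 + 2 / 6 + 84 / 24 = 5605.99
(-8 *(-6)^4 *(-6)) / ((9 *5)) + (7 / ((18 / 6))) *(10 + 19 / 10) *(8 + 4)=8578 / 5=1715.60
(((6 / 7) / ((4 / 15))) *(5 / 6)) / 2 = 75 / 56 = 1.34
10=10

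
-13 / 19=-0.68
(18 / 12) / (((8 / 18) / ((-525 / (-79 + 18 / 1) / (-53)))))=-14175 / 25864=-0.55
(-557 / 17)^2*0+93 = 93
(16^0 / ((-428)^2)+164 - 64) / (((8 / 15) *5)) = 54955203 / 1465472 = 37.50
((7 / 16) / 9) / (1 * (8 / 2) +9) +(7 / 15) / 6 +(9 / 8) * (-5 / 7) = -47309 / 65520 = -0.72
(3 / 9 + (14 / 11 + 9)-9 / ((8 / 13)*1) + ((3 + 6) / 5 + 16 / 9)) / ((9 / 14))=-12229 / 17820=-0.69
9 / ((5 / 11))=99 / 5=19.80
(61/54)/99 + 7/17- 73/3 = -23.91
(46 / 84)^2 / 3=529 / 5292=0.10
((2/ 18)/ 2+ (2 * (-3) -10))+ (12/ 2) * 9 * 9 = 8461/ 18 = 470.06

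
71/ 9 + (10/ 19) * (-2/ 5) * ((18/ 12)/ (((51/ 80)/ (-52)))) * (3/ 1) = 247573/ 2907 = 85.16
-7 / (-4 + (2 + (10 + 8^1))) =-7 / 16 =-0.44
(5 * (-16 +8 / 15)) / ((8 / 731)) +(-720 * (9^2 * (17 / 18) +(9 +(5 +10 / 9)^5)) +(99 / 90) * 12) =-203564603839 / 32805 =-6205291.99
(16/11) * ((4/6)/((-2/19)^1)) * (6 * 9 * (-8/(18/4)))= 884.36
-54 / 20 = -27 / 10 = -2.70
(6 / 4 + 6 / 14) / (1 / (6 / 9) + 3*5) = 9 / 77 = 0.12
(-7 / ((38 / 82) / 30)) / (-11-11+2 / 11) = 3157 / 152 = 20.77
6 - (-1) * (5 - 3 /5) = 52 /5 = 10.40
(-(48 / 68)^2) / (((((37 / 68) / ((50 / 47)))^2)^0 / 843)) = -121392 / 289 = -420.04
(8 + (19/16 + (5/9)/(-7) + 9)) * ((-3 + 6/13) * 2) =-200783/2184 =-91.93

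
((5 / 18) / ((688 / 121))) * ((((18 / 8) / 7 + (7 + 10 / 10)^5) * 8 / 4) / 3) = 555095365 / 520128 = 1067.23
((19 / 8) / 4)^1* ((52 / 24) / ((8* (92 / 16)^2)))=247 / 50784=0.00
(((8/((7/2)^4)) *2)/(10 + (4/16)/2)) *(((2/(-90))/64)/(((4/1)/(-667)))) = 5336/8751645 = 0.00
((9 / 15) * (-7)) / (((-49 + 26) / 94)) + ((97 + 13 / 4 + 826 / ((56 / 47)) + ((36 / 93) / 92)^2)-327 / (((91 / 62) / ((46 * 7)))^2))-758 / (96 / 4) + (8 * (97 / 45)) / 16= -243375485616361153 / 15464584980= -15737602.14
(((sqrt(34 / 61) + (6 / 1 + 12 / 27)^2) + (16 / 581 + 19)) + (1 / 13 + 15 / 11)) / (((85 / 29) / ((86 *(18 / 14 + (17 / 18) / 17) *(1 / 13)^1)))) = 189.95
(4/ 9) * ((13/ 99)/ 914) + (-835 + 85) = -305390224/ 407187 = -750.00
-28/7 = -4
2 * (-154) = -308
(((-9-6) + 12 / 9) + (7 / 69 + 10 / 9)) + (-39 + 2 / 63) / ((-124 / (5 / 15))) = -6656647 / 539028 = -12.35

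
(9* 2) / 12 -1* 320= -637 / 2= -318.50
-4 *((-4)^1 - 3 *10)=136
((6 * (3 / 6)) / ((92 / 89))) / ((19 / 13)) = 3471 / 1748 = 1.99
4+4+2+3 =13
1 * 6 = 6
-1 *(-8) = 8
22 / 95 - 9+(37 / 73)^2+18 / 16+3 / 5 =-27485697 / 4050040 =-6.79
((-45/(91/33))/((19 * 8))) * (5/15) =-495/13832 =-0.04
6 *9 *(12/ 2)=324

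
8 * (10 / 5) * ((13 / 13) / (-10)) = -8 / 5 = -1.60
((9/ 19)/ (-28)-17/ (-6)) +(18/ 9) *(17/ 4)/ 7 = 919/ 228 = 4.03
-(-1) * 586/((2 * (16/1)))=293/16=18.31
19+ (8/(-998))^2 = 4731035/249001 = 19.00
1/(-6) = -1/6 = -0.17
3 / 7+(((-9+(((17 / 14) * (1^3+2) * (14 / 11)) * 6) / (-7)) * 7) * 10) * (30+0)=-27245.03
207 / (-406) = -207 / 406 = -0.51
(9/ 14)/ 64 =9/ 896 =0.01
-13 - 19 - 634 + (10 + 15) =-641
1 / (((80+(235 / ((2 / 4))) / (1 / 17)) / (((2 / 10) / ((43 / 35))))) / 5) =7 / 69402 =0.00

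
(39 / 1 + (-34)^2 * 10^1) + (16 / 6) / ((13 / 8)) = 452425 / 39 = 11600.64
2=2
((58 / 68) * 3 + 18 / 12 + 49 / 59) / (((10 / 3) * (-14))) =-3678 / 35105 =-0.10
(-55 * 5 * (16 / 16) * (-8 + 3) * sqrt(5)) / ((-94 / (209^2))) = -60061375 * sqrt(5) / 94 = -1428737.42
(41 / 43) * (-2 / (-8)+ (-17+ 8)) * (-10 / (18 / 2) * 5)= 35875 / 774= 46.35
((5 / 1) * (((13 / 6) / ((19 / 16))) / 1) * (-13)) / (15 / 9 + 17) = -845 / 133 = -6.35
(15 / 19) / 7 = 15 / 133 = 0.11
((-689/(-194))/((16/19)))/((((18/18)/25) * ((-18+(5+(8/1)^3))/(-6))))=-1.27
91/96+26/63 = 2743/2016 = 1.36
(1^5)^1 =1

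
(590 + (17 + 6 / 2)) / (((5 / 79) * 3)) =9638 / 3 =3212.67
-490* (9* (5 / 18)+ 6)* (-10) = 41650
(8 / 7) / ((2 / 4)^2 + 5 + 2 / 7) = 32 / 155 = 0.21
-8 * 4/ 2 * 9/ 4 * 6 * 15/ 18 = -180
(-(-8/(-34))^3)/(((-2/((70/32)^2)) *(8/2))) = 1225/157216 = 0.01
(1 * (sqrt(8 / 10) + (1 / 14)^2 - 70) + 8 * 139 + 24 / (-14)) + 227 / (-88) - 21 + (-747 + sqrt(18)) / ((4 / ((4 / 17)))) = 3 * sqrt(2) / 17 + 2 * sqrt(5) / 5 + 71307939 / 73304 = 973.91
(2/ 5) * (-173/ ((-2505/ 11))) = 3806/ 12525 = 0.30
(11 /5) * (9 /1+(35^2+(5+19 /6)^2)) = 103015 /36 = 2861.53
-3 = -3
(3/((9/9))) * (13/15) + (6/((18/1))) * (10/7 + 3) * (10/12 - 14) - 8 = -15647/630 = -24.84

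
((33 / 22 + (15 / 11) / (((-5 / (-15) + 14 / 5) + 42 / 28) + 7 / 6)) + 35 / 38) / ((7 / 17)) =273683 / 42427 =6.45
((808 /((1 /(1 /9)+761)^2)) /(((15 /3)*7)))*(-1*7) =-202 /741125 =-0.00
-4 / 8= -1 / 2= -0.50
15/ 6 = 5/ 2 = 2.50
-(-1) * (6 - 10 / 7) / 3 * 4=128 / 21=6.10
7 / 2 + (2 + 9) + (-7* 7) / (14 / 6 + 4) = 257 / 38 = 6.76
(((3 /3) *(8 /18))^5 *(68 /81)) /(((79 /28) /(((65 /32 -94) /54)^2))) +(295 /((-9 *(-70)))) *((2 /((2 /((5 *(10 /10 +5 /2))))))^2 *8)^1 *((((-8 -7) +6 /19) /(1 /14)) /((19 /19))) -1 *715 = -236559.72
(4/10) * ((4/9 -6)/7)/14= -10/441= -0.02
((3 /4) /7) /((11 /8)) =6 /77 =0.08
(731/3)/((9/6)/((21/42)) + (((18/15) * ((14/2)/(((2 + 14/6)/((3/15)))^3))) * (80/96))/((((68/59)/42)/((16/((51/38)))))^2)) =16766913830875/9144226358793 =1.83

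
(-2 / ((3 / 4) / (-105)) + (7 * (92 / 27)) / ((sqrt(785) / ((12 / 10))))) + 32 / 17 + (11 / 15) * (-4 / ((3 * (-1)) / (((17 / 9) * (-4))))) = 1288 * sqrt(785) / 35325 + 1889896 / 6885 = 275.52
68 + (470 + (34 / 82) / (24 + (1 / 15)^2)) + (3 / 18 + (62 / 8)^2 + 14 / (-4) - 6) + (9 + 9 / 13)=82691777815 / 138179184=598.44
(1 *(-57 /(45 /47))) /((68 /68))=-893 /15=-59.53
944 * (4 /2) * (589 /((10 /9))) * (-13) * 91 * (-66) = 78142711046.40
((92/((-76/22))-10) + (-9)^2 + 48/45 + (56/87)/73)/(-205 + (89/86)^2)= -67595379596/303333508785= -0.22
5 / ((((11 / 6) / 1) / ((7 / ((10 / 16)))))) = 336 / 11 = 30.55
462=462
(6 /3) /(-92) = -1 /46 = -0.02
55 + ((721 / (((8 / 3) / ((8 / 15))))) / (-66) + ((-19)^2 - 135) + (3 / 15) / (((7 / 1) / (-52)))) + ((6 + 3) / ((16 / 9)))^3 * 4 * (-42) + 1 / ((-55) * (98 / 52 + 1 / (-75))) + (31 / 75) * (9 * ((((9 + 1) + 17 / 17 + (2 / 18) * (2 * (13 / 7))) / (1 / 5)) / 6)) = -12643967838247 / 588510720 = -21484.69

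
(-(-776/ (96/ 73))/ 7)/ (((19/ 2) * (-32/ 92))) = -162863/ 6384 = -25.51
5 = 5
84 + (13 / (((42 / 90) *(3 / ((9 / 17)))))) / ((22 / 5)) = 222837 / 2618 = 85.12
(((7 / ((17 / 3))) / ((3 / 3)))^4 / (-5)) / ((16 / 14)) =-1361367 / 3340840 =-0.41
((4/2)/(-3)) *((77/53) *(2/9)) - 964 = -1379792/1431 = -964.22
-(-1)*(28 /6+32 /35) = 586 /105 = 5.58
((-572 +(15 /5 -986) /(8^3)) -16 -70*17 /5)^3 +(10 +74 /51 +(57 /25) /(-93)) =-567498855.66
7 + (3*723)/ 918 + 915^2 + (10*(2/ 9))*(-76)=256142035/ 306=837065.47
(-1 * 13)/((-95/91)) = 1183/95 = 12.45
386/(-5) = -386/5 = -77.20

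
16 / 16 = 1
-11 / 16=-0.69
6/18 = 1/3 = 0.33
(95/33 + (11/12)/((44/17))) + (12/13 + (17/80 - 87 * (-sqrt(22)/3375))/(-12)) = 568109/137280 - 29 * sqrt(22)/13500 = 4.13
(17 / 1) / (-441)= -17 / 441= -0.04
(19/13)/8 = 19/104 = 0.18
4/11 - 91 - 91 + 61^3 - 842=2485531/11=225957.36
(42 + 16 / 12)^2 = 16900 / 9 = 1877.78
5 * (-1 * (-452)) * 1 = 2260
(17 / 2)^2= 289 / 4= 72.25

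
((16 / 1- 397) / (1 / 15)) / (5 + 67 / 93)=-531495 / 532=-999.05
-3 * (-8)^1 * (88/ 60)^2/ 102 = 1936/ 3825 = 0.51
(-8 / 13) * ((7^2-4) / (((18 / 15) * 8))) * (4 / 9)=-50 / 39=-1.28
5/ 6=0.83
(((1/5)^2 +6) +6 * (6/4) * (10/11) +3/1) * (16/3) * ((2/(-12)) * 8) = -122.47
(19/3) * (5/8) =95/24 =3.96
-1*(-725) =725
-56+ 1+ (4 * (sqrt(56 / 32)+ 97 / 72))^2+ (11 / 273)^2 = 5478097 / 2683044+ 194 * sqrt(7) / 9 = 59.07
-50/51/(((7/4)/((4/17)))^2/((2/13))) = -25600/9388743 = -0.00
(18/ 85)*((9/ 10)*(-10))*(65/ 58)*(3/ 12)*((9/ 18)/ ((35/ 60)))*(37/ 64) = -116883/ 441728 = -0.26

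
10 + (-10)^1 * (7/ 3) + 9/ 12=-151/ 12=-12.58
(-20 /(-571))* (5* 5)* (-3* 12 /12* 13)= -19500 /571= -34.15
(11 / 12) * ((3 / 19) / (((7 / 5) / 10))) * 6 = 6.20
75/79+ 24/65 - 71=-357814/5135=-69.68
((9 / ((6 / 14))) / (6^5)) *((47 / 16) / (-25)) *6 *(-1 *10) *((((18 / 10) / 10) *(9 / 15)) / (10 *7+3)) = 329 / 11680000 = 0.00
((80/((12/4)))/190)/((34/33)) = 44/323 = 0.14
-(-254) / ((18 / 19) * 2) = 2413 / 18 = 134.06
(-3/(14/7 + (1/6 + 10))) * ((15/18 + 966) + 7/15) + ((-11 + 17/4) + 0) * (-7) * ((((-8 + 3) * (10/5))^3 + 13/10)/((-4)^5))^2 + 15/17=-100295564744739/520513126400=-192.69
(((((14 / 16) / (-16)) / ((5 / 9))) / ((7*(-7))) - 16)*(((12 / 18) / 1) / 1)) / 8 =-71671 / 53760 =-1.33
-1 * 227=-227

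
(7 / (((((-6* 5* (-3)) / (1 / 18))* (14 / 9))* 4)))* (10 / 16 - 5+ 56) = 0.04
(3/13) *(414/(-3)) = -414/13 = -31.85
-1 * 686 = -686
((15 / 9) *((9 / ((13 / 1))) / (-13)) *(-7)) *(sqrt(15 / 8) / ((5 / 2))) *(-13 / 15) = -7 *sqrt(30) / 130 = -0.29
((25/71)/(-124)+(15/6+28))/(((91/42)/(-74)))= -29803167/28613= -1041.60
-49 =-49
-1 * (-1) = 1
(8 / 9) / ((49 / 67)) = 536 / 441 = 1.22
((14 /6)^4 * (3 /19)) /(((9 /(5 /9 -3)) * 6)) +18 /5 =2111807 /623295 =3.39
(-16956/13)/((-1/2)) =33912/13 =2608.62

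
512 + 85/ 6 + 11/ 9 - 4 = 9421/ 18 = 523.39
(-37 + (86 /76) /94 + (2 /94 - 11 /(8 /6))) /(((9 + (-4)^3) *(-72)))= -0.01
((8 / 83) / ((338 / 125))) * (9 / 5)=900 / 14027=0.06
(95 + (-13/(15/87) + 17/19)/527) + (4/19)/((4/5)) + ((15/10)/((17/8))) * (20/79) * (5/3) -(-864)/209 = 227959312/2289815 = 99.55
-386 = -386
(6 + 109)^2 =13225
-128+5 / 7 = -891 / 7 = -127.29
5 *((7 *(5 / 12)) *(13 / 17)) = 2275 / 204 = 11.15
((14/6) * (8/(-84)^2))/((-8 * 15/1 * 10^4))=-1/453600000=-0.00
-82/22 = -41/11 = -3.73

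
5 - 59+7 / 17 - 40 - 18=-1897 / 17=-111.59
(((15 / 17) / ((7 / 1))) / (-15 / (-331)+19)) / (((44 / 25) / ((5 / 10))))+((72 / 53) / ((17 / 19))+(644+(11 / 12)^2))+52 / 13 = 20479453065625 / 31489387776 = 650.36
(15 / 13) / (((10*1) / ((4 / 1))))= 6 / 13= 0.46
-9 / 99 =-1 / 11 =-0.09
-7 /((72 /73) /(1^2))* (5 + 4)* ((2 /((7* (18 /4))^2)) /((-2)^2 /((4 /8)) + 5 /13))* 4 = -3796 /61803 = -0.06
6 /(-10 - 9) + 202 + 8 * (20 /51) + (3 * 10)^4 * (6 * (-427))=-2010887981528 /969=-2075219795.18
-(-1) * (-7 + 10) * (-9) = -27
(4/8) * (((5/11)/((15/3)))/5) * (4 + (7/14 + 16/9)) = 113/1980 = 0.06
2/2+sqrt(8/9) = 2 *sqrt(2)/3+1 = 1.94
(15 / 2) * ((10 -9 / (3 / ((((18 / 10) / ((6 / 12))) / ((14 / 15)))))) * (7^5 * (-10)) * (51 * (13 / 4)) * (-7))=-9193008825 / 4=-2298252206.25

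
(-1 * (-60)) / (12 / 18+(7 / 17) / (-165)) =18700 / 207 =90.34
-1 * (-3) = 3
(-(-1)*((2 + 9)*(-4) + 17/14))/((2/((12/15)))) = -599/35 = -17.11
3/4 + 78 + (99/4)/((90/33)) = 87.82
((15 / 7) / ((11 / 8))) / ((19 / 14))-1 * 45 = -9165 / 209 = -43.85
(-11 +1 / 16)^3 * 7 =-37515625 / 4096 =-9159.09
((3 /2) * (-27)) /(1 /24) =-972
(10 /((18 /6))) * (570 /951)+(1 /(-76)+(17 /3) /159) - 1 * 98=-1102986677 /11491884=-95.98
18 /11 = 1.64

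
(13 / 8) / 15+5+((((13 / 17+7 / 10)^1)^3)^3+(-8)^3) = -169294983958782481743253 / 355763629491000000000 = -475.86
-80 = -80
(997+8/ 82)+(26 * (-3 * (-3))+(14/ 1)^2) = 58511/ 41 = 1427.10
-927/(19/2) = -1854/19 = -97.58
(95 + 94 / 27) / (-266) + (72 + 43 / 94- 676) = -101926588 / 168777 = -603.91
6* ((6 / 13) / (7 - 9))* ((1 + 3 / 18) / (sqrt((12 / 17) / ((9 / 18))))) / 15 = -7* sqrt(102) / 780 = -0.09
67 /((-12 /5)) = -335 /12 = -27.92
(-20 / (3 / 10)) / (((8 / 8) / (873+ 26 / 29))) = -5068600 / 87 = -58259.77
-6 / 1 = -6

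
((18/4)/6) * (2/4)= 0.38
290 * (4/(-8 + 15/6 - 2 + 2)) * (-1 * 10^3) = 2320000/11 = 210909.09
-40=-40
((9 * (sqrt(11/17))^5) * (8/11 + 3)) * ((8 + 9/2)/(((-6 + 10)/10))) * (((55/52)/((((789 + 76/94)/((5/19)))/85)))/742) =32789109375 * sqrt(187)/31458524648096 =0.01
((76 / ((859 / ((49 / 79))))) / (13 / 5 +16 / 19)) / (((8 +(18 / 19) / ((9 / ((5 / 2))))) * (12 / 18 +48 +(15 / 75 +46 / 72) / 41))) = 16535677200 / 417269766133123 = 0.00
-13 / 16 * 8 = -13 / 2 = -6.50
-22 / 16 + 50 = 389 / 8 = 48.62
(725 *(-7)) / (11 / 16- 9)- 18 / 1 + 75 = 12683 / 19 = 667.53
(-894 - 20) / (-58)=457 / 29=15.76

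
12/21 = 4/7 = 0.57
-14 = -14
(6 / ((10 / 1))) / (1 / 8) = 24 / 5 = 4.80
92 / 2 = 46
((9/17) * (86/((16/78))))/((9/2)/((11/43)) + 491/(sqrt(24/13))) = -192752703/6431470583 + 896690223 * sqrt(78)/12862941166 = 0.59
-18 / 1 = -18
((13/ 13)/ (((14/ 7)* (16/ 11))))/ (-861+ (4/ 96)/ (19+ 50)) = -2277/ 5703260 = -0.00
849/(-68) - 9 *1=-1461/68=-21.49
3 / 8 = 0.38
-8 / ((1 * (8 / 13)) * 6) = -13 / 6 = -2.17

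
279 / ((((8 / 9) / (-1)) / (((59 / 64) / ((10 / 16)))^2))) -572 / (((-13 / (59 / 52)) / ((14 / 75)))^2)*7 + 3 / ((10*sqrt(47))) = -4327516023331 / 6327360000 + 3*sqrt(47) / 470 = -683.89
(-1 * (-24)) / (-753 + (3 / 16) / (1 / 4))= -32 / 1003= -0.03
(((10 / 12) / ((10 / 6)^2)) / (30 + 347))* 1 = 3 / 3770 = 0.00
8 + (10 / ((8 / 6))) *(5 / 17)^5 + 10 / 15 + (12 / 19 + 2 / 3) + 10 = 3234266407 / 161863698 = 19.98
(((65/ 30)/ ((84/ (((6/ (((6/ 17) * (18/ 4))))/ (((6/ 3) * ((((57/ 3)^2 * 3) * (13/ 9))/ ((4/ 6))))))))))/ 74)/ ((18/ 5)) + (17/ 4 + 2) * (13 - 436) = -2883200613215/ 1090572336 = -2643.75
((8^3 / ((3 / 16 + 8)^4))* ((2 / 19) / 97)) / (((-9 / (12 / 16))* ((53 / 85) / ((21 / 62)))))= -4991221760 / 891760191284129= -0.00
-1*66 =-66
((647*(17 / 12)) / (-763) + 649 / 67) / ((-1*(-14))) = 5205311 / 8588328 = 0.61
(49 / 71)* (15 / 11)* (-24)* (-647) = 11413080 / 781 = 14613.42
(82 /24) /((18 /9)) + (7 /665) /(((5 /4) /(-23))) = 17267 /11400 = 1.51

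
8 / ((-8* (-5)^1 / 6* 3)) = 2 / 5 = 0.40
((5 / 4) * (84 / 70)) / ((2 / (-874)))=-655.50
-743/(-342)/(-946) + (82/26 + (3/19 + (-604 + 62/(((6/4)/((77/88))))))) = -2374340057/4205916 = -564.52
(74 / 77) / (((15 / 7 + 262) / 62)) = 4588 / 20339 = 0.23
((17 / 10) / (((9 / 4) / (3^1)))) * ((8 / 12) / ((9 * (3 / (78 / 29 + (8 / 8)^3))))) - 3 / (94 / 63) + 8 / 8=-2663381 / 3312090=-0.80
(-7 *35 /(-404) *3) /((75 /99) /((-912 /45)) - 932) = -204820 /104930011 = -0.00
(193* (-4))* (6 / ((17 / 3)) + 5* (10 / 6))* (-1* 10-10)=7395760 / 51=145014.90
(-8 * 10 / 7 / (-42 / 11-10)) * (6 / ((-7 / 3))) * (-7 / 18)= 110 / 133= 0.83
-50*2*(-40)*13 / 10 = 5200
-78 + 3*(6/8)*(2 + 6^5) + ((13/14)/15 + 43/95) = 34758914/1995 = 17423.01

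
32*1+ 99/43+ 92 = 5431/43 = 126.30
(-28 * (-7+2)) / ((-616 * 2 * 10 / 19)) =-19 / 88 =-0.22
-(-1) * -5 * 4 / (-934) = 10 / 467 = 0.02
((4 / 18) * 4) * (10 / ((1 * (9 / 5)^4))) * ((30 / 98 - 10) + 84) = 62.92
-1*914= -914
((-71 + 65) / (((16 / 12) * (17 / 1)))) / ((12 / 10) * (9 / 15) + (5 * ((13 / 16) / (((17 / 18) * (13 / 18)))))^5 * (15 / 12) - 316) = -38486476800 / 1316185539108721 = -0.00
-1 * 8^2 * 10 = -640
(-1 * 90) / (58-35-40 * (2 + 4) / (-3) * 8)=-30 / 221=-0.14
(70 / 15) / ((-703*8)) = -7 / 8436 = -0.00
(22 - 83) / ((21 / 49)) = -427 / 3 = -142.33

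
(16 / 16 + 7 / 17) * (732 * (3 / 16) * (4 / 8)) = 1647 / 17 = 96.88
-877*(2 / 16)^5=-877 / 32768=-0.03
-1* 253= -253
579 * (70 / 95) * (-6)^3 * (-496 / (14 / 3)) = 186095232 / 19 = 9794485.89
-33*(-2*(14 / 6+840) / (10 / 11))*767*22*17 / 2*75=657837825645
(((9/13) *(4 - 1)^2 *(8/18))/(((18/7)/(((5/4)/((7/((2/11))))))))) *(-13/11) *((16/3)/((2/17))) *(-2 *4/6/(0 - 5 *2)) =-272/1089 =-0.25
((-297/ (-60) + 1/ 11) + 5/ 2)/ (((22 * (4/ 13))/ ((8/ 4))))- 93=-878673/ 9680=-90.77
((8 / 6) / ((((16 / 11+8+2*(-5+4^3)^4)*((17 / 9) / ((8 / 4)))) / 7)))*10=3080 / 755315797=0.00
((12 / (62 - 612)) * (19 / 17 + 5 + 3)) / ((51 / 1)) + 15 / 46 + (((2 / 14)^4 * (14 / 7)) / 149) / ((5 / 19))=84281562069 / 261575336330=0.32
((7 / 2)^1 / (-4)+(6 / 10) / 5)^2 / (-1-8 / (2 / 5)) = -22801 / 840000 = -0.03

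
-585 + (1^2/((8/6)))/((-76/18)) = -88947/152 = -585.18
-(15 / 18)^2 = -25 / 36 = -0.69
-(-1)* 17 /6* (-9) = -51 /2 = -25.50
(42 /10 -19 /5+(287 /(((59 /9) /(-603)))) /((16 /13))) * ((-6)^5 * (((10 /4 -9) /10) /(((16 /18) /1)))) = -2878320237507 /23600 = -121962721.93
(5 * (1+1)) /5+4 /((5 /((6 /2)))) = 22 /5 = 4.40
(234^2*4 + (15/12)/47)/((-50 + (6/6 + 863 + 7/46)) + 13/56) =13258838474/49299569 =268.94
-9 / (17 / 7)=-63 / 17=-3.71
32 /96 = 1 /3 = 0.33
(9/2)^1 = 9/2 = 4.50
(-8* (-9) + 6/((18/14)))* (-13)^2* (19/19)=38870/3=12956.67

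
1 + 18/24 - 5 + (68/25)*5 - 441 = -8613/20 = -430.65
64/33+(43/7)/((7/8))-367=-578951/1617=-358.04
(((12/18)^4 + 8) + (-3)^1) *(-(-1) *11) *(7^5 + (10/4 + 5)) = 961332.71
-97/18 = -5.39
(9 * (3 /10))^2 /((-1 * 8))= -729 /800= -0.91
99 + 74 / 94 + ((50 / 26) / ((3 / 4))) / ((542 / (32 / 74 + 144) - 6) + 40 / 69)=98.25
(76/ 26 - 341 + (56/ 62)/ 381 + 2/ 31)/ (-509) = 51899075/ 78153387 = 0.66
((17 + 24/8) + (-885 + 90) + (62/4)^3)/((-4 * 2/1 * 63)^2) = 23591/2032128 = 0.01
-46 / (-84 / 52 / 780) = 155480 / 7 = 22211.43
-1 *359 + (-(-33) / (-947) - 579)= -888319 / 947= -938.03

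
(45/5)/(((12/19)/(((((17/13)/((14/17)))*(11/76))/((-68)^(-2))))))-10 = 2754373/182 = 15133.92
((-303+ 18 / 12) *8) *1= -2412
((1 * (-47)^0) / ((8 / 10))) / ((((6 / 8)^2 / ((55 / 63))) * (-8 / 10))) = -2.43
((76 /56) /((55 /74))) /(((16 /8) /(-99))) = -6327 /70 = -90.39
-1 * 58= -58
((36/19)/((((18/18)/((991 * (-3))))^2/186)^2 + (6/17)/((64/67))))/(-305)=-13232653312447752829056/787036785900356427285275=-0.02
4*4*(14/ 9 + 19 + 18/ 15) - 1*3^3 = 14449/ 45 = 321.09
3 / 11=0.27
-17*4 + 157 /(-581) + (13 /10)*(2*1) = -190772 /2905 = -65.67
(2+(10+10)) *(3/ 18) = 11/ 3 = 3.67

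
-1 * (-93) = 93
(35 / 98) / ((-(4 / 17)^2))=-1445 / 224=-6.45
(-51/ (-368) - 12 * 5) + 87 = 9987/ 368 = 27.14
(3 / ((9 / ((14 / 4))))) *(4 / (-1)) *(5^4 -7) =-2884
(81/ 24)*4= 27/ 2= 13.50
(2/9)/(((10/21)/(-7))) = -49/15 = -3.27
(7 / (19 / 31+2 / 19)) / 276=0.04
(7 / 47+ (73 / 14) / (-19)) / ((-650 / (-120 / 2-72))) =-51777 / 2031575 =-0.03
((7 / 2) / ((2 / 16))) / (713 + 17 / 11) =77 / 1965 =0.04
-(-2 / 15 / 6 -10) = 451 / 45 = 10.02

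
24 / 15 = 8 / 5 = 1.60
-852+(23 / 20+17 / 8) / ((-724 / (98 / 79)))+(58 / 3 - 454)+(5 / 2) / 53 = -234015594821 / 181883280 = -1286.63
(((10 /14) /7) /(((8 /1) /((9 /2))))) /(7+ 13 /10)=225 /32536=0.01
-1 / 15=-0.07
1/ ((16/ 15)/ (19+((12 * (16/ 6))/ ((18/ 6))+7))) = 275/ 8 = 34.38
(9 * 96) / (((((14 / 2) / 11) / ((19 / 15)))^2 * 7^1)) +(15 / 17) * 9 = 72445017 / 145775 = 496.96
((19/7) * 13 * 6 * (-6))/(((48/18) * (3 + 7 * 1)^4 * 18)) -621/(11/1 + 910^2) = -262503417/77290360000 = -0.00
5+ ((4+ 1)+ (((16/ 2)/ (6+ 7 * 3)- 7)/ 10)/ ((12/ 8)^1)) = 9.55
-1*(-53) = 53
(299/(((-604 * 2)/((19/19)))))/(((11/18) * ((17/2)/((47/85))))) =-126477/4800290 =-0.03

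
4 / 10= 2 / 5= 0.40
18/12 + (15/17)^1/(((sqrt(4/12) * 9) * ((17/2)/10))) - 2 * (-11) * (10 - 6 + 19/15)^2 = 100 * sqrt(3)/867 + 275279/450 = 611.93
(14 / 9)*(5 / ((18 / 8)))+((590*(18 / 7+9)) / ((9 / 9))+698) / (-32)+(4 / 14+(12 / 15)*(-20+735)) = 340.58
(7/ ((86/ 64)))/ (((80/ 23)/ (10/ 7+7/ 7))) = 782/ 215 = 3.64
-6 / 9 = -2 / 3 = -0.67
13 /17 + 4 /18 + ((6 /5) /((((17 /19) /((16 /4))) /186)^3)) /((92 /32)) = 1220290859119477 /5084955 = 239980660.42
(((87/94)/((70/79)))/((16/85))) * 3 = 350523/21056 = 16.65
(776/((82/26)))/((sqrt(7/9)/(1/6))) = 5044* sqrt(7)/287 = 46.50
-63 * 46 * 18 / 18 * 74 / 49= -30636 / 7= -4376.57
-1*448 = -448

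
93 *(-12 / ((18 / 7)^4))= -74431 / 2916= -25.53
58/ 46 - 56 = -1259/ 23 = -54.74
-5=-5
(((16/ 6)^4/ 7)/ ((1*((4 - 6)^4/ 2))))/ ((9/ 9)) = 512/ 567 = 0.90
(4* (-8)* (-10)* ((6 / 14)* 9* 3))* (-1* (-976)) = 25297920 / 7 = 3613988.57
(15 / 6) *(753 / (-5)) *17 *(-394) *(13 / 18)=10927787 / 6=1821297.83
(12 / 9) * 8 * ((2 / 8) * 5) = 40 / 3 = 13.33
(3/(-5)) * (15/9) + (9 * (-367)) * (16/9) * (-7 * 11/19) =452125/19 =23796.05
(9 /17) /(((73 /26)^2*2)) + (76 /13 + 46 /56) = 220976499 /32975852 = 6.70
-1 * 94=-94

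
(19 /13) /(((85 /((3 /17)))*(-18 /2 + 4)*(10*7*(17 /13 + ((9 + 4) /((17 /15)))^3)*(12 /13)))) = -4199 /675338272000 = -0.00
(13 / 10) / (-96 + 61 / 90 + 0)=-117 / 8579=-0.01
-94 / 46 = -47 / 23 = -2.04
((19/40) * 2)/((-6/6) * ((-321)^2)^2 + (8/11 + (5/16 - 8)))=-0.00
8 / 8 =1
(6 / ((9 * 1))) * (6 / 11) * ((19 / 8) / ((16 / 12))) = 57 / 88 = 0.65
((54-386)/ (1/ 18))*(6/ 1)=-35856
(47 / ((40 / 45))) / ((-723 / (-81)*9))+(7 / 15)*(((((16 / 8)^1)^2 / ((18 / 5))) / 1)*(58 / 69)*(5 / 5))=3929683 / 3591864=1.09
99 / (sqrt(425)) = 99 * sqrt(17) / 85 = 4.80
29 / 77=0.38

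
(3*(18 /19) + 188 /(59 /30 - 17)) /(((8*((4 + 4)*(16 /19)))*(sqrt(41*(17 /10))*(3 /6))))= -41403*sqrt(6970) /80472832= -0.04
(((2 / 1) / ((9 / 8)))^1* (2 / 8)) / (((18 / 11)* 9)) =22 / 729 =0.03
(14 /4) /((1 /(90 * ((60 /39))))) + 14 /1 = 6482 /13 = 498.62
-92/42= -2.19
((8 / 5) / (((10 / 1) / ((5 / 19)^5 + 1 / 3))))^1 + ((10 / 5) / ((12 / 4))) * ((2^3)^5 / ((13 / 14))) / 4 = 4733023783416 / 804732175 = 5881.49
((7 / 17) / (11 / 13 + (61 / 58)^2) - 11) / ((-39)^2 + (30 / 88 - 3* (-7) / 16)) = -2756050000 / 388958743683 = -0.01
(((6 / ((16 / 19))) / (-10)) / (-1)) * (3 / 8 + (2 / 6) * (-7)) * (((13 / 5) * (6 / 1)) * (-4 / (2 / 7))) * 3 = 731367 / 800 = 914.21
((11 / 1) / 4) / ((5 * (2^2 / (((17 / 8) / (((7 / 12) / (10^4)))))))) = 70125 / 14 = 5008.93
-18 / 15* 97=-582 / 5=-116.40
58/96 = 29/48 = 0.60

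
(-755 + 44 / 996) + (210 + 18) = -131212 / 249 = -526.96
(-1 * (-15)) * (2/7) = 30/7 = 4.29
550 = 550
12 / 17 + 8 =148 / 17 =8.71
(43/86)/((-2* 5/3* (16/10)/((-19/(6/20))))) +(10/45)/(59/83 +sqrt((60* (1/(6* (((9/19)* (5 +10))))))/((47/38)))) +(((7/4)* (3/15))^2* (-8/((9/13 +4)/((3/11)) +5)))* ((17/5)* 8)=523564* sqrt(141)/16590981 +21491104515157/4789263182000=4.86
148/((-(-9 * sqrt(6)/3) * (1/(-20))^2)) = 29600 * sqrt(6)/9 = 8056.10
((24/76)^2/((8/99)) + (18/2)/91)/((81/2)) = 9731/295659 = 0.03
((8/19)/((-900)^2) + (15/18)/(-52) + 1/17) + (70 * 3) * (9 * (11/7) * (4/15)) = 1346944022759/1700595000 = 792.04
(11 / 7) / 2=11 / 14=0.79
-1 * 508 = -508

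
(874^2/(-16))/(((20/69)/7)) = -92238027/80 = -1152975.34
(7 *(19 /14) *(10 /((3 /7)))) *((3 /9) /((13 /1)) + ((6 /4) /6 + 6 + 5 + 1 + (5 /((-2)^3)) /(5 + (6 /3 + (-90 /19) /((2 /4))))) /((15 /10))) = 40765165 /21996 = 1853.30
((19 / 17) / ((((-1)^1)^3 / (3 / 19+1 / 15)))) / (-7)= 64 / 1785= 0.04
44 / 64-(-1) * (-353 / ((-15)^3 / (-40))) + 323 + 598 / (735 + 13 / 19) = 24177884749 / 75481200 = 320.32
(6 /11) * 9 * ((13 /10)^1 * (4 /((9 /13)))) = 2028 /55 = 36.87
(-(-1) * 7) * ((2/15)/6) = 7/45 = 0.16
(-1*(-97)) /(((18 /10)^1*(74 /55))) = 26675 /666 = 40.05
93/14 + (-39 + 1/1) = -31.36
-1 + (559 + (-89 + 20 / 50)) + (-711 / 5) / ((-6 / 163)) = 8665 / 2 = 4332.50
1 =1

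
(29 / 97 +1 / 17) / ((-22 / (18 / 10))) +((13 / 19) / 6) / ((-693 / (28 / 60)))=-8193527 / 279159210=-0.03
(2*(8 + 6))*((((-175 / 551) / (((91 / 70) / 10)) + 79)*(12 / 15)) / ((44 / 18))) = 276382008 / 393965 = 701.54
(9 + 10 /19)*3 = 543 /19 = 28.58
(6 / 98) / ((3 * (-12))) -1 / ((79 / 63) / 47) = -1741147 / 46452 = -37.48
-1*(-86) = 86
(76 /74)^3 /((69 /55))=3017960 /3495057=0.86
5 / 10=0.50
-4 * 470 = -1880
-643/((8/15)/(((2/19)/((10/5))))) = -9645/152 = -63.45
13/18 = 0.72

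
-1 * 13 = -13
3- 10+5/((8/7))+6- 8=-37/8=-4.62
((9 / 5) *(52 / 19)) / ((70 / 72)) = 16848 / 3325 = 5.07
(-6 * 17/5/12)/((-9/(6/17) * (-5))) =-0.01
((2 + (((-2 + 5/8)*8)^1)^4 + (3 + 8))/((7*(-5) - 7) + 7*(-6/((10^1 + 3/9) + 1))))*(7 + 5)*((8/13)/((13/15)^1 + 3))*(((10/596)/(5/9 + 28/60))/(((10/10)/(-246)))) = 827320878000/334622561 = 2472.40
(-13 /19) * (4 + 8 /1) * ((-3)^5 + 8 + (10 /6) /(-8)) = 73385 /38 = 1931.18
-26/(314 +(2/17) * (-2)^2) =-221/2673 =-0.08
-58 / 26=-29 / 13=-2.23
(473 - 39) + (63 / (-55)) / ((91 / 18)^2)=433.96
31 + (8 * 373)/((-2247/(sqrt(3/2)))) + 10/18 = 284/9-1492 * sqrt(6)/2247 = 29.93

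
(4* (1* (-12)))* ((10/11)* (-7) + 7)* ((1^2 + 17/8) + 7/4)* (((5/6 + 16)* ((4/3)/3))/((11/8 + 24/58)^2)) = -348.17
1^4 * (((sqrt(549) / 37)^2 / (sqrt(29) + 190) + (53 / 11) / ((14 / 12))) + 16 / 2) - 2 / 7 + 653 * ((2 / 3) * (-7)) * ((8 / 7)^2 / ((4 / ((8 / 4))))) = -460530585686 / 232797081 - 549 * sqrt(29) / 49381199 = -1978.25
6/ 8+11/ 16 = 23/ 16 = 1.44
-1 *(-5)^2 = -25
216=216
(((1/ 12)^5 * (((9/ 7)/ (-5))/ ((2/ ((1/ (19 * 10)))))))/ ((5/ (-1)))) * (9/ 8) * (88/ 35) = 11/ 7150080000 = 0.00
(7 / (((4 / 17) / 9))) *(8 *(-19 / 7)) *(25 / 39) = -48450 / 13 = -3726.92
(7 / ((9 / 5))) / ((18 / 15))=175 / 54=3.24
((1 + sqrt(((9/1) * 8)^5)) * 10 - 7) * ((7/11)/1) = 21/11 + 2177280 * sqrt(2)/11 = 279923.63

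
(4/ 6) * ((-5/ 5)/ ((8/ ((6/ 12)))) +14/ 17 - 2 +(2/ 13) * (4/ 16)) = -1415/ 1768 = -0.80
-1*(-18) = 18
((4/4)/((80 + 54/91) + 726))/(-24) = -91/1761600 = -0.00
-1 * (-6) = 6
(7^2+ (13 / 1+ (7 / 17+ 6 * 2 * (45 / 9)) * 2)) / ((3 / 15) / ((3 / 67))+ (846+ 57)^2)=0.00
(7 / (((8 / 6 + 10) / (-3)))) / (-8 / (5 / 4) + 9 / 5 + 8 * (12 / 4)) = -315 / 3298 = -0.10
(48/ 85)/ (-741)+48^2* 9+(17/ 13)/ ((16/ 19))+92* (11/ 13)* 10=555973793/ 25840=21516.01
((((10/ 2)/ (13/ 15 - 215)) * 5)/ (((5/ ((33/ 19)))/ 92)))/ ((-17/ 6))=1.32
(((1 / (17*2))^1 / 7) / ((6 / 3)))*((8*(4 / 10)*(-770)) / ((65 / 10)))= -0.80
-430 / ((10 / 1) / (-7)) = 301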